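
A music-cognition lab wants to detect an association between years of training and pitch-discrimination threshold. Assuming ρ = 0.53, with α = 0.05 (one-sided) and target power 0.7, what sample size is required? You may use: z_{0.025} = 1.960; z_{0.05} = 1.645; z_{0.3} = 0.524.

Fisher's z: C = ½·ln((1+r)/(1−r)) = ½·ln(3.2553) = 0.5901.
n = ((z_{α} + z_β)/C)² + 3.
(1.645 + 0.524) / 0.5901 = 2.169 / 0.5901 = 3.676.
n = 3.676² + 3 = 13.51 + 3 = 16.5.
Round up.

n = 17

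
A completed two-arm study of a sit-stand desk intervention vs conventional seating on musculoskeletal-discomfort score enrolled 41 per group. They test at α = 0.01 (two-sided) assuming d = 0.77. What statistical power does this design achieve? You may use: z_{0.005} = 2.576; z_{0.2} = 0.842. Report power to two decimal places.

For two equal groups, power = Φ(d·√(n/2) − z_{α/2}).
d·√(n/2) = 0.77 × √(41/2) = 0.77 × 4.528 = 3.486.
z_β = 3.486 − 2.576 = 0.910.
Power = Φ(0.910) = 0.819.

power ≈ 0.82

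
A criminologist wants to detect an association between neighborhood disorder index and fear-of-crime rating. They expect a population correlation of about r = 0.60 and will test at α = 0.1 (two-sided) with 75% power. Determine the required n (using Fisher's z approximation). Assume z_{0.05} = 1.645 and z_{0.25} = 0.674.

n = 15

Fisher's z: C = ½·ln((1+r)/(1−r)) = ½·ln(4.0000) = 0.6931.
n = ((z_{α/2} + z_β)/C)² + 3.
(1.645 + 0.674) / 0.6931 = 2.319 / 0.6931 = 3.346.
n = 3.346² + 3 = 11.19 + 3 = 14.2.
Round up.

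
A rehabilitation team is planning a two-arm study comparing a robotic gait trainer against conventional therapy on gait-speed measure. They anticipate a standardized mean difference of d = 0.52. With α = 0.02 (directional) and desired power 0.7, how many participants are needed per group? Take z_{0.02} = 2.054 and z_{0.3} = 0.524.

n = 50 per group

For two independent groups with equal n: n = 2·((z_{α} + z_β) / d)².
z_{α} + z_β = 2.054 + 0.524 = 2.578.
n = 2 × (2.578 / 0.52)² = 2 × 4.958² = 2 × 24.58 = 49.2.
Round up to the next whole participant.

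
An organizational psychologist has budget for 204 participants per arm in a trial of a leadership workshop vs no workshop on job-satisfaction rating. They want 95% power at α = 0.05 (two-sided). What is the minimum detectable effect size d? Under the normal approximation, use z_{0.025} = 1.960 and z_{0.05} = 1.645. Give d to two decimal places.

For two independent groups of n = 204 each: d_min = (z_{α/2} + z_β)·√(2/n).
z-sum = 1.960 + 1.645 = 3.605.
d_min = 3.605 × √(2/204) = 3.605 × 0.0990 = 0.357.

d_min ≈ 0.36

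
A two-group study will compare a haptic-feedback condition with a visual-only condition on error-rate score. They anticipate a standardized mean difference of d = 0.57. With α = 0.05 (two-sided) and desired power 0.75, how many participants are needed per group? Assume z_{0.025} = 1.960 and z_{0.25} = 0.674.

n = 43 per group

For two independent groups with equal n: n = 2·((z_{α/2} + z_β) / d)².
z_{α/2} + z_β = 1.960 + 0.674 = 2.634.
n = 2 × (2.634 / 0.57)² = 2 × 4.621² = 2 × 21.35 = 42.7.
Round up to the next whole participant.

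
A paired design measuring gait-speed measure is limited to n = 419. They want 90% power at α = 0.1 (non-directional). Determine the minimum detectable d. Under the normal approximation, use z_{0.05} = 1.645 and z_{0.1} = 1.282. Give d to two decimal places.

For a single sample (or paired design) of n = 419: d_min = (z_{α/2} + z_β)/√n.
z-sum = 1.645 + 1.282 = 2.927.
d_min = 2.927 / √419 = 2.927 / 20.469 = 0.143.

d_min ≈ 0.14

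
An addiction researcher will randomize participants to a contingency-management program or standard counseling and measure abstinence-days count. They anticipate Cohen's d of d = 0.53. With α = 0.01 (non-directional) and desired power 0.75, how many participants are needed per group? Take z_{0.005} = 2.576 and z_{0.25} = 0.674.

n = 76 per group

For two independent groups with equal n: n = 2·((z_{α/2} + z_β) / d)².
z_{α/2} + z_β = 2.576 + 0.674 = 3.250.
n = 2 × (3.250 / 0.53)² = 2 × 6.132² = 2 × 37.60 = 75.2.
Round up to the next whole participant.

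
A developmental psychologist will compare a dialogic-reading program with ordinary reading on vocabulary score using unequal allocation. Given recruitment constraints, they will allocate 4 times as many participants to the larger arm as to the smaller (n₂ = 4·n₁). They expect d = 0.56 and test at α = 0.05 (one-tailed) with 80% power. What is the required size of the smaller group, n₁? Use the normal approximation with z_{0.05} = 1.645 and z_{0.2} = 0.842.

With allocation ratio k = n₂/n₁ = 4, Var(x̄₁−x̄₂) = σ²(1/n₁ + 1/(k·n₁)) = σ²·(k+1)/(k·n₁).
So n₁ = (1 + 1/k)·((z_{α} + z_β)/d)² = 1.250 × (2.487/0.56)².
n₁ = 1.250 × 19.72 = 24.7.
Round up: n₁ = 25, giving n₂ = 4 × 25 = 100.

n₁ = 25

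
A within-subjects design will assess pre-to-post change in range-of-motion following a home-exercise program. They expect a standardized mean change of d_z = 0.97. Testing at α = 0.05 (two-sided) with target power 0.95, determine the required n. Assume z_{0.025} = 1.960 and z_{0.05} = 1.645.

For a paired (one-sample on differences) test: n = ((z_{α/2} + z_β) / d)².
z_{α/2} + z_β = 1.960 + 1.645 = 3.605.
n = (3.605 / 0.97)² = 3.716² = 13.81.
Round up.

n = 14 pairs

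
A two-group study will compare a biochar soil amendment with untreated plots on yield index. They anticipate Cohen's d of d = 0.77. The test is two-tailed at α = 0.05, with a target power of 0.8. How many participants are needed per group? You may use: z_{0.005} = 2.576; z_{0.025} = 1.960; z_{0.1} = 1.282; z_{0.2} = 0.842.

n = 27 per group

For two independent groups with equal n: n = 2·((z_{α/2} + z_β) / d)².
z_{α/2} + z_β = 1.960 + 0.842 = 2.802.
n = 2 × (2.802 / 0.77)² = 2 × 3.639² = 2 × 13.24 = 26.5.
Round up to the next whole participant.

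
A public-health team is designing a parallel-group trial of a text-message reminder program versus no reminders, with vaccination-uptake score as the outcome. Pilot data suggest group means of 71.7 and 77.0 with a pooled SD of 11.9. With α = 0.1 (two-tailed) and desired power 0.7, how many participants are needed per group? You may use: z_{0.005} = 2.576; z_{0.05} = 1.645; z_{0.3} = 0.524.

n = 48 per group

Cohen's d = |M₁ − M₂| / SD_pooled = |71.7 − 77.0| / 11.9 = 5.3 / 11.9 = 0.445.
For two independent groups with equal n: n = 2·((z_{α/2} + z_β) / d)².
z_{α/2} + z_β = 1.645 + 0.524 = 2.169.
n = 2 × (2.169 / 0.445)² = 2 × 4.874² = 2 × 23.76 = 47.5.
Round up to the next whole participant.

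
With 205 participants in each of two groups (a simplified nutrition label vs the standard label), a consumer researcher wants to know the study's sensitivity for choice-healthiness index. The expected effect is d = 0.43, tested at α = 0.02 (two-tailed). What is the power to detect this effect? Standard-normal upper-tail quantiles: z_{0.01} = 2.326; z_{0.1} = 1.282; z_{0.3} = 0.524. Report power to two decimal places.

For two equal groups, power = Φ(d·√(n/2) − z_{α/2}).
d·√(n/2) = 0.43 × √(205/2) = 0.43 × 10.124 = 4.353.
z_β = 4.353 − 2.326 = 2.027.
Power = Φ(2.027) = 0.979.

power ≈ 0.98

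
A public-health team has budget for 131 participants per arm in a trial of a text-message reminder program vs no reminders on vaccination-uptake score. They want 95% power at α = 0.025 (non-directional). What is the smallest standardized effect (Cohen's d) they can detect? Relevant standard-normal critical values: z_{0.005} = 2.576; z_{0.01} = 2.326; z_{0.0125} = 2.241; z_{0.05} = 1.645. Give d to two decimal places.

d_min ≈ 0.48

For two independent groups of n = 131 each: d_min = (z_{α/2} + z_β)·√(2/n).
z-sum = 2.241 + 1.645 = 3.886.
d_min = 3.886 × √(2/131) = 3.886 × 0.1236 = 0.480.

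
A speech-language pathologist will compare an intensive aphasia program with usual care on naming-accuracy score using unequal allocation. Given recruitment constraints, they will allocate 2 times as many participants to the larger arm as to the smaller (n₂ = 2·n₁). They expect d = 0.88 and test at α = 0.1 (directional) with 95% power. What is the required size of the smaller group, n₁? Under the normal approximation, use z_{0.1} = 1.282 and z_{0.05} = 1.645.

With allocation ratio k = n₂/n₁ = 2, Var(x̄₁−x̄₂) = σ²(1/n₁ + 1/(k·n₁)) = σ²·(k+1)/(k·n₁).
So n₁ = (1 + 1/k)·((z_{α} + z_β)/d)² = 1.500 × (2.927/0.88)².
n₁ = 1.500 × 11.06 = 16.6.
Round up: n₁ = 17, giving n₂ = 2 × 17 = 34.

n₁ = 17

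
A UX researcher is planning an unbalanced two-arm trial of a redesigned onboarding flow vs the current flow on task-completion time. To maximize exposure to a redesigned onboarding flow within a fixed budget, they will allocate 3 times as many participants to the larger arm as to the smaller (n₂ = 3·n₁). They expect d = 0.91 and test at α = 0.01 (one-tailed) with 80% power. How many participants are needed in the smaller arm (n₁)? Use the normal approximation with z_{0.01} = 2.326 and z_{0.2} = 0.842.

With allocation ratio k = n₂/n₁ = 3, Var(x̄₁−x̄₂) = σ²(1/n₁ + 1/(k·n₁)) = σ²·(k+1)/(k·n₁).
So n₁ = (1 + 1/k)·((z_{α} + z_β)/d)² = 1.333 × (3.168/0.91)².
n₁ = 1.333 × 12.12 = 16.2.
Round up: n₁ = 17, giving n₂ = 3 × 17 = 51.

n₁ = 17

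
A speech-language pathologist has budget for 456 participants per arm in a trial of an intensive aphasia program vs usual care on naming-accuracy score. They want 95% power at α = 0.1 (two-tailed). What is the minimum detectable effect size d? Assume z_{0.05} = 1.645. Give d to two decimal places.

For two independent groups of n = 456 each: d_min = (z_{α/2} + z_β)·√(2/n).
z-sum = 1.645 + 1.645 = 3.290.
d_min = 3.290 × √(2/456) = 3.290 × 0.0662 = 0.218.

d_min ≈ 0.22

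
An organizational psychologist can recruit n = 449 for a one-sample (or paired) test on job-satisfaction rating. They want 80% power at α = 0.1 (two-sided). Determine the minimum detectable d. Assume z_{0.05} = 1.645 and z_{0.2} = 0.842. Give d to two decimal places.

d_min ≈ 0.12

For a single sample (or paired design) of n = 449: d_min = (z_{α/2} + z_β)/√n.
z-sum = 1.645 + 0.842 = 2.487.
d_min = 2.487 / √449 = 2.487 / 21.190 = 0.117.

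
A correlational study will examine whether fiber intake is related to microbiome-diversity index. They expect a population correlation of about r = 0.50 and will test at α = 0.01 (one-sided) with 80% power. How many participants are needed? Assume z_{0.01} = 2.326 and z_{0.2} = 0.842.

n = 37

Fisher's z: C = ½·ln((1+r)/(1−r)) = ½·ln(3.0000) = 0.5493.
n = ((z_{α} + z_β)/C)² + 3.
(2.326 + 0.842) / 0.5493 = 3.168 / 0.5493 = 5.767.
n = 5.767² + 3 = 33.26 + 3 = 36.3.
Round up.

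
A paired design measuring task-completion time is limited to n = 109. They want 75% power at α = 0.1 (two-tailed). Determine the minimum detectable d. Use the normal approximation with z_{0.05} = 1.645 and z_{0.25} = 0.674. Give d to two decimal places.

d_min ≈ 0.22

For a single sample (or paired design) of n = 109: d_min = (z_{α/2} + z_β)/√n.
z-sum = 1.645 + 0.674 = 2.319.
d_min = 2.319 / √109 = 2.319 / 10.440 = 0.222.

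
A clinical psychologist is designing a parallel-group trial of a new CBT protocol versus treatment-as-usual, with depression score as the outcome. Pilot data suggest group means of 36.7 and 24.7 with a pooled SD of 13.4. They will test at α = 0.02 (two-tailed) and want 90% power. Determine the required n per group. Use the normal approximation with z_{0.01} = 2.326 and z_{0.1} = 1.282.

Cohen's d = |M₁ − M₂| / SD_pooled = |36.7 − 24.7| / 13.4 = 12.0 / 13.4 = 0.896.
For two independent groups with equal n: n = 2·((z_{α/2} + z_β) / d)².
z_{α/2} + z_β = 2.326 + 1.282 = 3.608.
n = 2 × (3.608 / 0.896)² = 2 × 4.027² = 2 × 16.22 = 32.4.
Round up to the next whole participant.

n = 33 per group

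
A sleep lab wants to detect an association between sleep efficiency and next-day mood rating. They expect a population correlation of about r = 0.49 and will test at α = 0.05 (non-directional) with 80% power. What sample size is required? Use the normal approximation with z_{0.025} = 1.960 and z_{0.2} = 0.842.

Fisher's z: C = ½·ln((1+r)/(1−r)) = ½·ln(2.9216) = 0.5361.
n = ((z_{α/2} + z_β)/C)² + 3.
(1.960 + 0.842) / 0.5361 = 2.802 / 0.5361 = 5.227.
n = 5.227² + 3 = 27.32 + 3 = 30.3.
Round up.

n = 31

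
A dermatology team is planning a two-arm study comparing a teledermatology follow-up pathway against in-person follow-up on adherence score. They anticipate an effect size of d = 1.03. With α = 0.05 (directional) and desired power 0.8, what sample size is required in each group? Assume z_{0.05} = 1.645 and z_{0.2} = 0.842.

For two independent groups with equal n: n = 2·((z_{α} + z_β) / d)².
z_{α} + z_β = 1.645 + 0.842 = 2.487.
n = 2 × (2.487 / 1.03)² = 2 × 2.415² = 2 × 5.83 = 11.7.
Round up to the next whole participant.

n = 12 per group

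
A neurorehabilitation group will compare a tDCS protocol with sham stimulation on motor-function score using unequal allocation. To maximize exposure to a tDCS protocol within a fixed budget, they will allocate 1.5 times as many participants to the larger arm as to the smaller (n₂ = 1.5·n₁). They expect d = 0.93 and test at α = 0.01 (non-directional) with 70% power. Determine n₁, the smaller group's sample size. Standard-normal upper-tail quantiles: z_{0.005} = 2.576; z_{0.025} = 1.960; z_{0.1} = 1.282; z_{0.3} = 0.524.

With allocation ratio k = n₂/n₁ = 1.5, Var(x̄₁−x̄₂) = σ²(1/n₁ + 1/(k·n₁)) = σ²·(k+1)/(k·n₁).
So n₁ = (1 + 1/k)·((z_{α/2} + z_β)/d)² = 1.667 × (3.100/0.93)².
n₁ = 1.667 × 11.11 = 18.5.
Round up: n₁ = 19, giving n₂ = ⌈1.5 × 19⌉ = ⌈28.5⌉ = 29.

n₁ = 19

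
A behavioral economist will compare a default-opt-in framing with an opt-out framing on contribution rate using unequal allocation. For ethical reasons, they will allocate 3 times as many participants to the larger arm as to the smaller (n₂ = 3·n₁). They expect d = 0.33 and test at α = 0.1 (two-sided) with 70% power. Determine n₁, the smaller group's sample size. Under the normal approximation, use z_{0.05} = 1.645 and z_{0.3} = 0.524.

With allocation ratio k = n₂/n₁ = 3, Var(x̄₁−x̄₂) = σ²(1/n₁ + 1/(k·n₁)) = σ²·(k+1)/(k·n₁).
So n₁ = (1 + 1/k)·((z_{α/2} + z_β)/d)² = 1.333 × (2.169/0.33)².
n₁ = 1.333 × 43.20 = 57.6.
Round up: n₁ = 58, giving n₂ = 3 × 58 = 174.

n₁ = 58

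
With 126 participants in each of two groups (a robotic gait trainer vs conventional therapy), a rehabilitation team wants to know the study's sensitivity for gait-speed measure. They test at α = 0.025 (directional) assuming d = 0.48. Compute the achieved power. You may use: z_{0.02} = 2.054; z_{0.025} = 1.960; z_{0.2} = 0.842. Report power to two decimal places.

For two equal groups, power = Φ(d·√(n/2) − z_{α}).
d·√(n/2) = 0.48 × √(126/2) = 0.48 × 7.937 = 3.810.
z_β = 3.810 − 1.960 = 1.850.
Power = Φ(1.850) = 0.968.

power ≈ 0.97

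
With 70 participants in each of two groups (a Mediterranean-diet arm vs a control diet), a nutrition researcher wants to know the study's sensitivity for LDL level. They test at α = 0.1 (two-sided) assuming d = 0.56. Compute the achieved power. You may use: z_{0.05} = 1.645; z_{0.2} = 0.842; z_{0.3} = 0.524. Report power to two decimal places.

power ≈ 0.95

For two equal groups, power = Φ(d·√(n/2) − z_{α/2}).
d·√(n/2) = 0.56 × √(70/2) = 0.56 × 5.916 = 3.313.
z_β = 3.313 − 1.645 = 1.668.
Power = Φ(1.668) = 0.952.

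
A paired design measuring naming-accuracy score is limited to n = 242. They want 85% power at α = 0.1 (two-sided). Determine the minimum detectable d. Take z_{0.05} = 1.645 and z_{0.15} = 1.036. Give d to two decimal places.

For a single sample (or paired design) of n = 242: d_min = (z_{α/2} + z_β)/√n.
z-sum = 1.645 + 1.036 = 2.681.
d_min = 2.681 / √242 = 2.681 / 15.556 = 0.172.

d_min ≈ 0.17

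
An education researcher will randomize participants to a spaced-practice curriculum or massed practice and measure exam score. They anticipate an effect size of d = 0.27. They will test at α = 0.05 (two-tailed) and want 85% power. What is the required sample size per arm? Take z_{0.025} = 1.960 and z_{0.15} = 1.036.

For two independent groups with equal n: n = 2·((z_{α/2} + z_β) / d)².
z_{α/2} + z_β = 1.960 + 1.036 = 2.996.
n = 2 × (2.996 / 0.27)² = 2 × 11.096² = 2 × 123.13 = 246.3.
Round up to the next whole participant.

n = 247 per group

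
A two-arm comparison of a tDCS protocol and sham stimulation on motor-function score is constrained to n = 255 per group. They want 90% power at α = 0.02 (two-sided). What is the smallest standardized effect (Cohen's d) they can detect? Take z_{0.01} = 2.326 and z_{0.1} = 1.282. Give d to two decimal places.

For two independent groups of n = 255 each: d_min = (z_{α/2} + z_β)·√(2/n).
z-sum = 2.326 + 1.282 = 3.608.
d_min = 3.608 × √(2/255) = 3.608 × 0.0886 = 0.320.

d_min ≈ 0.32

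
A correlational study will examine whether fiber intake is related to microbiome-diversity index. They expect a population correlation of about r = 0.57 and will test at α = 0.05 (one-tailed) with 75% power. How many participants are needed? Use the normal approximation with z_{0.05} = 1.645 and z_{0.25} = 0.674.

Fisher's z: C = ½·ln((1+r)/(1−r)) = ½·ln(3.6512) = 0.6475.
n = ((z_{α} + z_β)/C)² + 3.
(1.645 + 0.674) / 0.6475 = 2.319 / 0.6475 = 3.581.
n = 3.581² + 3 = 12.83 + 3 = 15.8.
Round up.

n = 16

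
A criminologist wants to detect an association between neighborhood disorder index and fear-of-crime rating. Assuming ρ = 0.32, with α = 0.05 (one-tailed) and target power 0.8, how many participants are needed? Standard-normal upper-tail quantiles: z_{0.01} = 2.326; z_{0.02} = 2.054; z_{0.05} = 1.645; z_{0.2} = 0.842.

Fisher's z: C = ½·ln((1+r)/(1−r)) = ½·ln(1.9412) = 0.3316.
n = ((z_{α} + z_β)/C)² + 3.
(1.645 + 0.842) / 0.3316 = 2.487 / 0.3316 = 7.500.
n = 7.500² + 3 = 56.25 + 3 = 59.2.
Round up.

n = 60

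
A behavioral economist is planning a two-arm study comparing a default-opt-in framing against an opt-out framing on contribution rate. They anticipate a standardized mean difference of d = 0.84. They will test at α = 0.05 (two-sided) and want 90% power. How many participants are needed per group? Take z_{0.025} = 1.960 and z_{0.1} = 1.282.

n = 30 per group

For two independent groups with equal n: n = 2·((z_{α/2} + z_β) / d)².
z_{α/2} + z_β = 1.960 + 1.282 = 3.242.
n = 2 × (3.242 / 0.84)² = 2 × 3.860² = 2 × 14.90 = 29.8.
Round up to the next whole participant.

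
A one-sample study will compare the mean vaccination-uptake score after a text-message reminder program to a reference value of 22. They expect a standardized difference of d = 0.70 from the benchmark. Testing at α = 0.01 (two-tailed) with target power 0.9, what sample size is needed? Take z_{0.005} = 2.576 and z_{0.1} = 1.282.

For a one-sample test: n = ((z_{α/2} + z_β) / d)².
z_{α/2} + z_β = 2.576 + 1.282 = 3.858.
n = (3.858 / 0.70)² = 5.511² = 30.38.
Round up.

n = 31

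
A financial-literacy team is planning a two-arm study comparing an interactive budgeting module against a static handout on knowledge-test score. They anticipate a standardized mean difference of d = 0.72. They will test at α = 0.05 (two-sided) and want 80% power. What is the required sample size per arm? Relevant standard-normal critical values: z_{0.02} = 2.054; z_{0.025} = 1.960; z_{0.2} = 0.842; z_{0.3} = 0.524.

For two independent groups with equal n: n = 2·((z_{α/2} + z_β) / d)².
z_{α/2} + z_β = 1.960 + 0.842 = 2.802.
n = 2 × (2.802 / 0.72)² = 2 × 3.892² = 2 × 15.15 = 30.3.
Round up to the next whole participant.

n = 31 per group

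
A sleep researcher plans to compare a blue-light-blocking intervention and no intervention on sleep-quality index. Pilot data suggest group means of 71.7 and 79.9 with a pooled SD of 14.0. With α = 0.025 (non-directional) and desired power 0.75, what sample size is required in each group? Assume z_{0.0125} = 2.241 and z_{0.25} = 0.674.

n = 50 per group

Cohen's d = |M₁ − M₂| / SD_pooled = |71.7 − 79.9| / 14.0 = 8.2 / 14.0 = 0.586.
For two independent groups with equal n: n = 2·((z_{α/2} + z_β) / d)².
z_{α/2} + z_β = 2.241 + 0.674 = 2.915.
n = 2 × (2.915 / 0.586)² = 2 × 4.974² = 2 × 24.74 = 49.5.
Round up to the next whole participant.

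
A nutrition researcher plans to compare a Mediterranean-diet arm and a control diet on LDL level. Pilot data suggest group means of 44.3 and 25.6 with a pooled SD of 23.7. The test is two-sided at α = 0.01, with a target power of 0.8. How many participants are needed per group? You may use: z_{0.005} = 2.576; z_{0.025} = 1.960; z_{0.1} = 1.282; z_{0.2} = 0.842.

Cohen's d = |M₁ − M₂| / SD_pooled = |44.3 − 25.6| / 23.7 = 18.7 / 23.7 = 0.789.
For two independent groups with equal n: n = 2·((z_{α/2} + z_β) / d)².
z_{α/2} + z_β = 2.576 + 0.842 = 3.418.
n = 2 × (3.418 / 0.789)² = 2 × 4.332² = 2 × 18.77 = 37.5.
Round up to the next whole participant.

n = 38 per group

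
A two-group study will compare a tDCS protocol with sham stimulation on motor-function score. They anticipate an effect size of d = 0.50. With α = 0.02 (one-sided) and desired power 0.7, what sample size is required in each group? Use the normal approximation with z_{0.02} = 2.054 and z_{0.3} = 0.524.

For two independent groups with equal n: n = 2·((z_{α} + z_β) / d)².
z_{α} + z_β = 2.054 + 0.524 = 2.578.
n = 2 × (2.578 / 0.50)² = 2 × 5.156² = 2 × 26.58 = 53.2.
Round up to the next whole participant.

n = 54 per group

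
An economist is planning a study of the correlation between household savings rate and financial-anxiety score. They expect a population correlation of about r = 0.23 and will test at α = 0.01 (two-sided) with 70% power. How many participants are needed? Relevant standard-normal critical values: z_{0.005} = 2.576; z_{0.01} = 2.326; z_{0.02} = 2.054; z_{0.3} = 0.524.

n = 179

Fisher's z: C = ½·ln((1+r)/(1−r)) = ½·ln(1.5974) = 0.2342.
n = ((z_{α/2} + z_β)/C)² + 3.
(2.576 + 0.524) / 0.2342 = 3.100 / 0.2342 = 13.237.
n = 13.237² + 3 = 175.21 + 3 = 178.2.
Round up.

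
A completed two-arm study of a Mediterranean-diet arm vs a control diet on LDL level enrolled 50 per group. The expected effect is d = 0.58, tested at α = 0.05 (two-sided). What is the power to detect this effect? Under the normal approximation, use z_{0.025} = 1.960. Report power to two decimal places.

For two equal groups, power = Φ(d·√(n/2) − z_{α/2}).
d·√(n/2) = 0.58 × √(50/2) = 0.58 × 5.000 = 2.900.
z_β = 2.900 − 1.960 = 0.940.
Power = Φ(0.940) = 0.826.

power ≈ 0.83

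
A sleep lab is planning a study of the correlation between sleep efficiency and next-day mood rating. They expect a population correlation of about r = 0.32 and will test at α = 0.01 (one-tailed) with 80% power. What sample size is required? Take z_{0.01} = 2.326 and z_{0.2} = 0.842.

Fisher's z: C = ½·ln((1+r)/(1−r)) = ½·ln(1.9412) = 0.3316.
n = ((z_{α} + z_β)/C)² + 3.
(2.326 + 0.842) / 0.3316 = 3.168 / 0.3316 = 9.554.
n = 9.554² + 3 = 91.27 + 3 = 94.3.
Round up.

n = 95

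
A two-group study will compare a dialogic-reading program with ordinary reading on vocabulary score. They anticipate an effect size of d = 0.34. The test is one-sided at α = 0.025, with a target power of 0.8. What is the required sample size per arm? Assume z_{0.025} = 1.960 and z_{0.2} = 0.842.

For two independent groups with equal n: n = 2·((z_{α} + z_β) / d)².
z_{α} + z_β = 1.960 + 0.842 = 2.802.
n = 2 × (2.802 / 0.34)² = 2 × 8.241² = 2 × 67.92 = 135.8.
Round up to the next whole participant.

n = 136 per group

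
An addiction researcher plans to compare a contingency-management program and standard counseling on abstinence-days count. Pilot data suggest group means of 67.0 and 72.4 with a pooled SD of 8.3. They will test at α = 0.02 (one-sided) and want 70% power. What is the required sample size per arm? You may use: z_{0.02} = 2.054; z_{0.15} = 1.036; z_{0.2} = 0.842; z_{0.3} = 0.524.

n = 32 per group

Cohen's d = |M₁ − M₂| / SD_pooled = |67.0 − 72.4| / 8.3 = 5.4 / 8.3 = 0.651.
For two independent groups with equal n: n = 2·((z_{α} + z_β) / d)².
z_{α} + z_β = 2.054 + 0.524 = 2.578.
n = 2 × (2.578 / 0.651)² = 2 × 3.960² = 2 × 15.68 = 31.4.
Round up to the next whole participant.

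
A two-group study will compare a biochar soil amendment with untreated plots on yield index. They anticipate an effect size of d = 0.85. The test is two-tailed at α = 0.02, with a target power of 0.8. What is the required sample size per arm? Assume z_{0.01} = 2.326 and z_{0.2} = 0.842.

For two independent groups with equal n: n = 2·((z_{α/2} + z_β) / d)².
z_{α/2} + z_β = 2.326 + 0.842 = 3.168.
n = 2 × (3.168 / 0.85)² = 2 × 3.727² = 2 × 13.89 = 27.8.
Round up to the next whole participant.

n = 28 per group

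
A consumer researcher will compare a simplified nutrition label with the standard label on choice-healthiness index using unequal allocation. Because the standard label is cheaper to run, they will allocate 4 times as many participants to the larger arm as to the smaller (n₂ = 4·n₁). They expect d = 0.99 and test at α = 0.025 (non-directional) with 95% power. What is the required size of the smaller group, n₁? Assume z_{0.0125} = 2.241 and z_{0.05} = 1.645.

n₁ = 20

With allocation ratio k = n₂/n₁ = 4, Var(x̄₁−x̄₂) = σ²(1/n₁ + 1/(k·n₁)) = σ²·(k+1)/(k·n₁).
So n₁ = (1 + 1/k)·((z_{α/2} + z_β)/d)² = 1.250 × (3.886/0.99)².
n₁ = 1.250 × 15.41 = 19.3.
Round up: n₁ = 20, giving n₂ = 4 × 20 = 80.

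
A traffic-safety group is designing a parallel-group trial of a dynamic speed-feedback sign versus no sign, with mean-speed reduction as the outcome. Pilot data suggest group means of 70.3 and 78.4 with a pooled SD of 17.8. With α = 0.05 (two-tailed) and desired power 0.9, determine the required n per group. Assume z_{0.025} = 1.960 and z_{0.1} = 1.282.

n = 102 per group

Cohen's d = |M₁ − M₂| / SD_pooled = |70.3 − 78.4| / 17.8 = 8.1 / 17.8 = 0.455.
For two independent groups with equal n: n = 2·((z_{α/2} + z_β) / d)².
z_{α/2} + z_β = 1.960 + 1.282 = 3.242.
n = 2 × (3.242 / 0.455)² = 2 × 7.125² = 2 × 50.77 = 101.5.
Round up to the next whole participant.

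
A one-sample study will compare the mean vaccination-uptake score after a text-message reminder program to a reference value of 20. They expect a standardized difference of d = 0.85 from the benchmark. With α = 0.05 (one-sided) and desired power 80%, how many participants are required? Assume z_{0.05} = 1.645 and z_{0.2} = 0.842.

For a one-sample test: n = ((z_{α} + z_β) / d)².
z_{α} + z_β = 1.645 + 0.842 = 2.487.
n = (2.487 / 0.85)² = 2.926² = 8.56.
Round up.

n = 9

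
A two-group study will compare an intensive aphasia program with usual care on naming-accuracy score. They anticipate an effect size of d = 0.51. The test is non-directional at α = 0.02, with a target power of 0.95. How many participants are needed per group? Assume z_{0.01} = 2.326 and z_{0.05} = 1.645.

For two independent groups with equal n: n = 2·((z_{α/2} + z_β) / d)².
z_{α/2} + z_β = 2.326 + 1.645 = 3.971.
n = 2 × (3.971 / 0.51)² = 2 × 7.786² = 2 × 60.63 = 121.3.
Round up to the next whole participant.

n = 122 per group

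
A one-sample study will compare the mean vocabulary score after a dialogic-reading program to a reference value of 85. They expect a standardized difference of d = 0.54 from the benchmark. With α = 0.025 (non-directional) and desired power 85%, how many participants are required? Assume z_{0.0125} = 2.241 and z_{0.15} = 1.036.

For a one-sample test: n = ((z_{α/2} + z_β) / d)².
z_{α/2} + z_β = 2.241 + 1.036 = 3.277.
n = (3.277 / 0.54)² = 6.069² = 36.83.
Round up.

n = 37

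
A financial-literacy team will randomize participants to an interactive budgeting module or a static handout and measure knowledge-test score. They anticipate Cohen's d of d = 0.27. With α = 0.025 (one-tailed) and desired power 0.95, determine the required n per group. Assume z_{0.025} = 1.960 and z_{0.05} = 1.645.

For two independent groups with equal n: n = 2·((z_{α} + z_β) / d)².
z_{α} + z_β = 1.960 + 1.645 = 3.605.
n = 2 × (3.605 / 0.27)² = 2 × 13.352² = 2 × 178.27 = 356.5.
Round up to the next whole participant.

n = 357 per group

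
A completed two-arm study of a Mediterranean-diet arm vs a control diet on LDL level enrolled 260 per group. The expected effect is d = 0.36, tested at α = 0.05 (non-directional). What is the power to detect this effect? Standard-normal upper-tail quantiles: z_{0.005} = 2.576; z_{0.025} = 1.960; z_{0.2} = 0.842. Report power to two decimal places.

For two equal groups, power = Φ(d·√(n/2) − z_{α/2}).
d·√(n/2) = 0.36 × √(260/2) = 0.36 × 11.402 = 4.105.
z_β = 4.105 − 1.960 = 2.145.
Power = Φ(2.145) = 0.984.

power ≈ 0.98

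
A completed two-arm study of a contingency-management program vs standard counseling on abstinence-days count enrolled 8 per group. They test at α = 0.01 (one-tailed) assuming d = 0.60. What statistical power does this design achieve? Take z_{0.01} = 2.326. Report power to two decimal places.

For two equal groups, power = Φ(d·√(n/2) − z_{α}).
d·√(n/2) = 0.60 × √(8/2) = 0.60 × 2.000 = 1.200.
z_β = 1.200 − 2.326 = -1.126.
Power = Φ(-1.126) = 0.130.

power ≈ 0.13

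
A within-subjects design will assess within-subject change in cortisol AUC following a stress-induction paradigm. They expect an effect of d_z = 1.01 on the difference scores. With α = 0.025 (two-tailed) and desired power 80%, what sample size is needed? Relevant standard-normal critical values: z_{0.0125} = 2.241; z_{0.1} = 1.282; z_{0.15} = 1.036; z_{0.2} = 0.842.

For a paired (one-sample on differences) test: n = ((z_{α/2} + z_β) / d)².
z_{α/2} + z_β = 2.241 + 0.842 = 3.083.
n = (3.083 / 1.01)² = 3.052² = 9.32.
Round up.

n = 10 pairs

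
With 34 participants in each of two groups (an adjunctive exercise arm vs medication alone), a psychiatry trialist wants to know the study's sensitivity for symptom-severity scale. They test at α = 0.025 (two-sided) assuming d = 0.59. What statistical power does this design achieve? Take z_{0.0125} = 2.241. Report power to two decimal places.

power ≈ 0.58

For two equal groups, power = Φ(d·√(n/2) − z_{α/2}).
d·√(n/2) = 0.59 × √(34/2) = 0.59 × 4.123 = 2.433.
z_β = 2.433 − 2.241 = 0.192.
Power = Φ(0.192) = 0.576.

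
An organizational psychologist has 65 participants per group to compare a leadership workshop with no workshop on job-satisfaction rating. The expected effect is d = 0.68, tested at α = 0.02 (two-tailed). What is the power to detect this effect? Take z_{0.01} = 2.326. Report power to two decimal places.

power ≈ 0.94

For two equal groups, power = Φ(d·√(n/2) − z_{α/2}).
d·√(n/2) = 0.68 × √(65/2) = 0.68 × 5.701 = 3.877.
z_β = 3.877 − 2.326 = 1.551.
Power = Φ(1.551) = 0.940.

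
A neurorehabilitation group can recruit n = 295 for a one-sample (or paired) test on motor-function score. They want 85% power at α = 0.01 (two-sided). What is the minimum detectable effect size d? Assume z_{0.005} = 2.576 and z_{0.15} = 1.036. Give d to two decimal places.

For a single sample (or paired design) of n = 295: d_min = (z_{α/2} + z_β)/√n.
z-sum = 2.576 + 1.036 = 3.612.
d_min = 3.612 / √295 = 3.612 / 17.176 = 0.210.

d_min ≈ 0.21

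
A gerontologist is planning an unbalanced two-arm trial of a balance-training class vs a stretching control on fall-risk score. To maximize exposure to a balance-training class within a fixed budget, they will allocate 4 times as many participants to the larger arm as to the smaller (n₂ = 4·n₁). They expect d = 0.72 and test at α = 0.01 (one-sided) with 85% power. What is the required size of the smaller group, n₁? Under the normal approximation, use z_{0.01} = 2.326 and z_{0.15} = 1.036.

n₁ = 28

With allocation ratio k = n₂/n₁ = 4, Var(x̄₁−x̄₂) = σ²(1/n₁ + 1/(k·n₁)) = σ²·(k+1)/(k·n₁).
So n₁ = (1 + 1/k)·((z_{α} + z_β)/d)² = 1.250 × (3.362/0.72)².
n₁ = 1.250 × 21.80 = 27.3.
Round up: n₁ = 28, giving n₂ = 4 × 28 = 112.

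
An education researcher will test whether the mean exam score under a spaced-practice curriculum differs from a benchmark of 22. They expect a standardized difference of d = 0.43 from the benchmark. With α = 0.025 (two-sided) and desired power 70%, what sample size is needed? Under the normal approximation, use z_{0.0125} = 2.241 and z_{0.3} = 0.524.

For a one-sample test: n = ((z_{α/2} + z_β) / d)².
z_{α/2} + z_β = 2.241 + 0.524 = 2.765.
n = (2.765 / 0.43)² = 6.430² = 41.35.
Round up.

n = 42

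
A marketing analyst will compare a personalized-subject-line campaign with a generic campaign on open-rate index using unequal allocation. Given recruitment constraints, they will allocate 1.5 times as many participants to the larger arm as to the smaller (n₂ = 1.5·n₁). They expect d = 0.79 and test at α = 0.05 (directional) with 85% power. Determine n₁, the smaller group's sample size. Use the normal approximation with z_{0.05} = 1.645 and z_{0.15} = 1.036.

n₁ = 20

With allocation ratio k = n₂/n₁ = 1.5, Var(x̄₁−x̄₂) = σ²(1/n₁ + 1/(k·n₁)) = σ²·(k+1)/(k·n₁).
So n₁ = (1 + 1/k)·((z_{α} + z_β)/d)² = 1.667 × (2.681/0.79)².
n₁ = 1.667 × 11.52 = 19.2.
Round up: n₁ = 20, giving n₂ = 1.5 × 20 = 30.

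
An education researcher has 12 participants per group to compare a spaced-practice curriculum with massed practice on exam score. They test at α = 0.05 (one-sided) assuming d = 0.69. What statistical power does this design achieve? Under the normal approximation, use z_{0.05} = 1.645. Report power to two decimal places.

power ≈ 0.52

For two equal groups, power = Φ(d·√(n/2) − z_{α}).
d·√(n/2) = 0.69 × √(12/2) = 0.69 × 2.449 = 1.690.
z_β = 1.690 − 1.645 = 0.045.
Power = Φ(0.045) = 0.518.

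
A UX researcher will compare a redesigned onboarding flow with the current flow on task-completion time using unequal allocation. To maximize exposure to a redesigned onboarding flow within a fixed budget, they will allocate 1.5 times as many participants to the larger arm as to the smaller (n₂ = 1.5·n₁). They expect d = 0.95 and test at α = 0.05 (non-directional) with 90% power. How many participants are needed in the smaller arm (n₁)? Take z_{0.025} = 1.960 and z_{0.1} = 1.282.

With allocation ratio k = n₂/n₁ = 1.5, Var(x̄₁−x̄₂) = σ²(1/n₁ + 1/(k·n₁)) = σ²·(k+1)/(k·n₁).
So n₁ = (1 + 1/k)·((z_{α/2} + z_β)/d)² = 1.667 × (3.242/0.95)².
n₁ = 1.667 × 11.65 = 19.4.
Round up: n₁ = 20, giving n₂ = 1.5 × 20 = 30.

n₁ = 20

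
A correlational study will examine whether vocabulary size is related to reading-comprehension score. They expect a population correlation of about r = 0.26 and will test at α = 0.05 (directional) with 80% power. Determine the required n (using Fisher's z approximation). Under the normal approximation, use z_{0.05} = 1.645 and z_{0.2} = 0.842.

Fisher's z: C = ½·ln((1+r)/(1−r)) = ½·ln(1.7027) = 0.2661.
n = ((z_{α} + z_β)/C)² + 3.
(1.645 + 0.842) / 0.2661 = 2.487 / 0.2661 = 9.346.
n = 9.346² + 3 = 87.35 + 3 = 90.3.
Round up.

n = 91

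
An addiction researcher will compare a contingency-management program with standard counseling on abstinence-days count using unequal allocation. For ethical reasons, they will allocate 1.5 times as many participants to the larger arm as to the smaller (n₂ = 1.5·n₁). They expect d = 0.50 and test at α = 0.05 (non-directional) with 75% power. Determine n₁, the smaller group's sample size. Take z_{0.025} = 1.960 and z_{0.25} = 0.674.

n₁ = 47

With allocation ratio k = n₂/n₁ = 1.5, Var(x̄₁−x̄₂) = σ²(1/n₁ + 1/(k·n₁)) = σ²·(k+1)/(k·n₁).
So n₁ = (1 + 1/k)·((z_{α/2} + z_β)/d)² = 1.667 × (2.634/0.50)².
n₁ = 1.667 × 27.75 = 46.3.
Round up: n₁ = 47, giving n₂ = ⌈1.5 × 47⌉ = ⌈70.5⌉ = 71.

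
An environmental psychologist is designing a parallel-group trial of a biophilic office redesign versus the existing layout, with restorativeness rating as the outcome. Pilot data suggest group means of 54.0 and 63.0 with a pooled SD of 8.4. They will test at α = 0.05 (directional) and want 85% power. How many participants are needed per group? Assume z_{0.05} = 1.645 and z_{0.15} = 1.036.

n = 13 per group

Cohen's d = |M₁ − M₂| / SD_pooled = |54.0 − 63.0| / 8.4 = 9.0 / 8.4 = 1.071.
For two independent groups with equal n: n = 2·((z_{α} + z_β) / d)².
z_{α} + z_β = 1.645 + 1.036 = 2.681.
n = 2 × (2.681 / 1.071)² = 2 × 2.503² = 2 × 6.27 = 12.5.
Round up to the next whole participant.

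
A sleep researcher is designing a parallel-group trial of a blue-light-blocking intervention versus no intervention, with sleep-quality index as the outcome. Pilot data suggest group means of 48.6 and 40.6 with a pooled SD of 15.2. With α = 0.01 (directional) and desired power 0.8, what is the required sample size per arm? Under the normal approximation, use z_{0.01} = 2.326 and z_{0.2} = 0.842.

Cohen's d = |M₁ − M₂| / SD_pooled = |48.6 − 40.6| / 15.2 = 8.0 / 15.2 = 0.526.
For two independent groups with equal n: n = 2·((z_{α} + z_β) / d)².
z_{α} + z_β = 2.326 + 0.842 = 3.168.
n = 2 × (3.168 / 0.526)² = 2 × 6.023² = 2 × 36.27 = 72.5.
Round up to the next whole participant.

n = 73 per group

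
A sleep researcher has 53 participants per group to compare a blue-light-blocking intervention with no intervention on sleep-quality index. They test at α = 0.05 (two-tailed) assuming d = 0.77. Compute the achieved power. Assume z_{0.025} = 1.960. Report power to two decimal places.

For two equal groups, power = Φ(d·√(n/2) − z_{α/2}).
d·√(n/2) = 0.77 × √(53/2) = 0.77 × 5.148 = 3.964.
z_β = 3.964 − 1.960 = 2.004.
Power = Φ(2.004) = 0.977.

power ≈ 0.98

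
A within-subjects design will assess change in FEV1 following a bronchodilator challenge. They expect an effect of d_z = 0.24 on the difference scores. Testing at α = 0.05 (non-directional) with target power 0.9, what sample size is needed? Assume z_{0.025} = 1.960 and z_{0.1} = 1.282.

For a paired (one-sample on differences) test: n = ((z_{α/2} + z_β) / d)².
z_{α/2} + z_β = 1.960 + 1.282 = 3.242.
n = (3.242 / 0.24)² = 13.508² = 182.48.
Round up.

n = 183 pairs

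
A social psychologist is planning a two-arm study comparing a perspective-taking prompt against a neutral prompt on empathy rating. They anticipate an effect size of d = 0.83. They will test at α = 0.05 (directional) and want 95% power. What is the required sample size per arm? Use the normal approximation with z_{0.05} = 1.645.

n = 32 per group

For two independent groups with equal n: n = 2·((z_{α} + z_β) / d)².
z_{α} + z_β = 1.645 + 1.645 = 3.290.
n = 2 × (3.290 / 0.83)² = 2 × 3.964² = 2 × 15.71 = 31.4.
Round up to the next whole participant.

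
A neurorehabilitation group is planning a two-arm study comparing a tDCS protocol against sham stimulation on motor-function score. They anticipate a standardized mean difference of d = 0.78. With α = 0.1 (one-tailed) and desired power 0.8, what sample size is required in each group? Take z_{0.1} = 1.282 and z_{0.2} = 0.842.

n = 15 per group

For two independent groups with equal n: n = 2·((z_{α} + z_β) / d)².
z_{α} + z_β = 1.282 + 0.842 = 2.124.
n = 2 × (2.124 / 0.78)² = 2 × 2.723² = 2 × 7.42 = 14.8.
Round up to the next whole participant.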